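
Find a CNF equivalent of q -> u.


Step 1: Rewrite q → u as ¬q ∨ u.

(NOT q) OR u


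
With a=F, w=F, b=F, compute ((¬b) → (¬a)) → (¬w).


Substitute a=F, w=F, b=F:
¬b = T
¬a = T
(¬b) → (¬a) = T → T = T
¬w = T
((¬b) → (¬a)) → (¬w) = T → T = T

T


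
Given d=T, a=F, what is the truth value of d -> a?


Implication is false only when antecedent is true and consequent is false.
Substitute: d=T, a=F.
T -> F evaluates to F.

F


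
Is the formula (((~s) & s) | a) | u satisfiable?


Search for a satisfying assignment over {a, s, u}.
Try a=True, s=False, u=False: the formula evaluates to True.
A satisfying assignment exists.

Satisfiable.


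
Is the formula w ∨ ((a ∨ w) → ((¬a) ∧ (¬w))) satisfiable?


Search for a satisfying assignment over {a, w}.
Try a=F, w=F: the formula evaluates to T.
A satisfying assignment exists.

Satisfiable.


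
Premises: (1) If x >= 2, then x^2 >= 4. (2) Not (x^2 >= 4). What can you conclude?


Modus tollens: from (P → Q) and ¬Q, infer ¬P.
Q = 'x^2 >= 4' is denied; since P → Q, P must also fail.

Not (x >= 2).


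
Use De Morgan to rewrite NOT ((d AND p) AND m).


De Morgan: the negation of a conjunction is the disjunction of the negations.
Distribute NOT across AND, flipping it to OR, and negate each literal.

((NOT d) OR (NOT p)) OR (NOT m)


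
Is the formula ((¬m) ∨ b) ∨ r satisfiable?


Search for a satisfying assignment over {b, m, r}.
Try b=F, m=F, r=F: the formula evaluates to T.
A satisfying assignment exists.

Satisfiable.


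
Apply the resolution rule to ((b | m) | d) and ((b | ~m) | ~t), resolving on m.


The clauses contain complementary literals m and ~m.
Resolution eliminates this pair and disjoins the remaining literals (merging duplicates).

((d | b) | ~t)


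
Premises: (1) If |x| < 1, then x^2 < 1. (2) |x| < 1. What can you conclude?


Modus ponens: from (P → Q) and P, infer Q.
P = '|x| < 1' is asserted, and P → Q holds, so Q follows.

x^2 < 1.


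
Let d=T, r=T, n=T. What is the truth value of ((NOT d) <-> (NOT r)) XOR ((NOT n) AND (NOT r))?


Substitute d=T, r=T, n=T:
NOT d = F
NOT r = F
(NOT d) <-> (NOT r) = F <-> F = T
NOT n = F
NOT r = F
(NOT n) AND (NOT r) = F AND F = F
((NOT d) <-> (NOT r)) XOR ((NOT n) AND (NOT r)) = T XOR F = T

T


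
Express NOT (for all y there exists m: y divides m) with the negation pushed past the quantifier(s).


Negation flips each quantifier (∀↔∃) and negates the inner predicate.
¬(for all y there exists m: φ) = there exists y for all m: ¬φ.

there exists y for all m: NOT(y divides m)


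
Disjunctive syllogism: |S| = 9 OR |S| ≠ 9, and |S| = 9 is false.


Disjunctive syllogism: from (P ∨ Q) and ¬P, infer Q.
One disjunct, '|S| = 9', is ruled out; the other must hold.

|S| ≠ 9


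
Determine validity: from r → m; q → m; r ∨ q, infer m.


This matches the form of proof by cases: the conclusion follows in every model of the premises.

Valid.


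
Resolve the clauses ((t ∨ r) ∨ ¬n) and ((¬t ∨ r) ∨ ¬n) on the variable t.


The clauses contain complementary literals t and ¬t.
Resolution eliminates this pair and disjoins the remaining literals (merging duplicates).

(¬n ∨ r)


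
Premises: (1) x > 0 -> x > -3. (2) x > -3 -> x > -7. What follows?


Hypothetical syllogism: from (P → Q) and (Q → R), infer (P → R).
Chain the two implications through the shared middle term 'x > -3'.

x > 0 -> x > -7


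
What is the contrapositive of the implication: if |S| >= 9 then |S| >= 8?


The contrapositive of (P → Q) is (¬Q → ¬P); it is logically equivalent to the original.
Here P = '|S| >= 9' and Q = '|S| >= 8'.

If not (|S| >= 8), then not (|S| >= 9).


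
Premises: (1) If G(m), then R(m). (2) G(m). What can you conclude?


Modus ponens: from (P → Q) and P, infer Q.
P = 'G(m)' is asserted, and P → Q holds, so Q follows.

R(m).


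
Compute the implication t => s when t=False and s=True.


Implication is false only when antecedent is true and consequent is false.
Substitute: t=False, s=True.
False => True evaluates to True.

True


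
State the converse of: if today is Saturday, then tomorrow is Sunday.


The converse of (P → Q) is (Q → P). It is not in general equivalent to the original.
Here P = 'today is Saturday' and Q = 'tomorrow is Sunday'.

If tomorrow is Sunday, then today is Saturday.


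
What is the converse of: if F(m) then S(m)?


The converse of (P → Q) is (Q → P). It is not in general equivalent to the original.
Here P = 'F(m)' and Q = 'S(m)'.

If S(m), then F(m).


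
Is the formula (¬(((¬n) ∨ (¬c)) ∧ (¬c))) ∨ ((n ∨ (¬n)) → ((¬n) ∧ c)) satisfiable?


Search for a satisfying assignment over {c, n}.
Try c=T, n=F: the formula evaluates to T.
A satisfying assignment exists.

Satisfiable.


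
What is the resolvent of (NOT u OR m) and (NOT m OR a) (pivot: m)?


The clauses contain complementary literals m and NOTm.
Resolution eliminates this pair and disjoins the remaining literals (merging duplicates).

(NOT u OR a)


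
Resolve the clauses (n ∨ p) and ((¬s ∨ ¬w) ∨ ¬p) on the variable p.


The clauses contain complementary literals p and ¬p.
Resolution eliminates this pair and disjoins the remaining literals (merging duplicates).

((n ∨ ¬w) ∨ ¬s)


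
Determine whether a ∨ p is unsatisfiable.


Truth table over {a, p}:
a | p | φ
---------
F | F | F
T | F | T
F | T | T
T | T | T
Satisfying assignment at row 2: a=T, p=F gives T.

No, it is not a contradiction.


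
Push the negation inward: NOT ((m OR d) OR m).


De Morgan: the negation of a disjunction is the conjunction of the negations.
Distribute NOT across OR, flipping it to AND, and negate each literal.

((NOT m) AND (NOT d)) AND (NOT m)


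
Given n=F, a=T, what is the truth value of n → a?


Implication is false only when antecedent is true and consequent is false.
Substitute: n=F, a=T.
F → T evaluates to T.

T


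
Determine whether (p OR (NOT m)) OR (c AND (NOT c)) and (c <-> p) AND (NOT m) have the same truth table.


Compare truth tables:
c | m | p | φ | ψ
-----------------
F | F | F | T | T
T | F | F | T | F
F | T | F | F | F
T | T | F | F | F
F | F | T | T | F
T | F | T | T | T
F | T | T | T | F
T | T | T | T | F
They differ at row 2 (c=T, m=F, p=F): φ=T but ψ=F.

No, they are not logically equivalent.


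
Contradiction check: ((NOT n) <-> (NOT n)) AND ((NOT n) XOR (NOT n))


Truth table over {n}:
n | φ
-----
F | F
T | F
Every row is false.

Yes, it is a contradiction.


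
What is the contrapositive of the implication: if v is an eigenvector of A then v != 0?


The contrapositive of (P → Q) is (¬Q → ¬P); it is logically equivalent to the original.
Here P = 'v is an eigenvector of A' and Q = 'v != 0'.

If not (v != 0), then not (v is an eigenvector of A).


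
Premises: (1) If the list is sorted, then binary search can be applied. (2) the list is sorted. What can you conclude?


Modus ponens: from (P → Q) and P, infer Q.
P = 'the list is sorted' is asserted, and P → Q holds, so Q follows.

binary search can be applied.


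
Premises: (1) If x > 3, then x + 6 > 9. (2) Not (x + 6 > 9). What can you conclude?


Modus tollens: from (P → Q) and ¬Q, infer ¬P.
Q = 'x + 6 > 9' is denied; since P → Q, P must also fail.

Not (x > 3).


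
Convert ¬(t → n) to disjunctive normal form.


Step 1: Rewrite implication then negate: ¬(¬t ∨ n) = t ∧ ¬n.

t ∧ (¬n)


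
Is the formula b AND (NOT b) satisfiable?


Check all 2 assignments over {b}:
b | φ
-----
F | F
T | F
No assignment makes the formula true.

Unsatisfiable.


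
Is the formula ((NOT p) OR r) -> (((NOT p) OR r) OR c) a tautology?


Build the truth table over {c, p, r}:
c | p | r | φ
-------------
F | F | F | T
T | F | F | T
F | T | F | T
T | T | F | T
F | F | T | T
T | F | T | T
F | T | T | T
T | T | T | T
Every row evaluates to true.

Yes, it is a tautology.


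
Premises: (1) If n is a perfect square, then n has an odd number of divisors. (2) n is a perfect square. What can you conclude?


Modus ponens: from (P → Q) and P, infer Q.
P = 'n is a perfect square' is asserted, and P → Q holds, so Q follows.

n has an odd number of divisors.


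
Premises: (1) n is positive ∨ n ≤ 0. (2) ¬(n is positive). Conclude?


Disjunctive syllogism: from (P ∨ Q) and ¬P, infer Q.
One disjunct, 'n is positive', is ruled out; the other must hold.

n ≤ 0


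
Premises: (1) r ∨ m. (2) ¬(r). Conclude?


Disjunctive syllogism: from (P ∨ Q) and ¬P, infer Q.
One disjunct, 'r', is ruled out; the other must hold.

m


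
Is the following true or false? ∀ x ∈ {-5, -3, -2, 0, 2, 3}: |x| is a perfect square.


Evaluate the predicate on each element: -5:F, -3:F, -2:F, 0:T, 2:F, 3:F.
Counterexample x = -5 fails the predicate.

F


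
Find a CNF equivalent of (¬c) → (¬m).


Step 1: Rewrite (¬c) → (¬m) as ¬(¬c) ∨ (¬m).
Step 2: Eliminate any double negations (¬¬X = X).

c ∨ (¬m)


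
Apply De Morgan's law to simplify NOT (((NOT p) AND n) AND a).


De Morgan: the negation of a conjunction is the disjunction of the negations.
Distribute NOT across AND, flipping it to OR, and negate each literal.

(p OR (NOT n)) OR (NOT a)


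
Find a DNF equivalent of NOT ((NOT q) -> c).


Step 1: Rewrite implication then negate: ¬(¬(¬q) ∨ c) = (¬q) ∧ ¬c.

(NOT q) AND (NOT c)


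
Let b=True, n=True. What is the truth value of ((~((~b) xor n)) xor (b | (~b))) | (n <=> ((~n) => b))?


Substitute b=True, n=True:
~b = False
(~b) xor n = False xor True = True
~((~b) xor n) = False
~b = False
b | (~b) = True | False = True
(~((~b) xor n)) xor (b | (~b)) = False xor True = True
~n = False
(~n) => b = False => True = True
n <=> ((~n) => b) = True <=> True = True
((~((~b) xor n)) xor (b | (~b))) | (n <=> ((~n) => b)) = True | True = True

True


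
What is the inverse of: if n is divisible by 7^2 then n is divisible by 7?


The inverse of (P → Q) is (¬P → ¬Q). It is equivalent to the converse, not to the original.
Here P = 'n is divisible by 7^2' and Q = 'n is divisible by 7'.

If not (n is divisible by 7^2), then not (n is divisible by 7).


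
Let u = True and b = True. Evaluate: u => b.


Implication is false only when antecedent is true and consequent is false.
Substitute: u=True, b=True.
True => True evaluates to True.

True


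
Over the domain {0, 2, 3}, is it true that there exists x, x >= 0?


Evaluate the predicate on each element: 0:T, 2:T, 3:T.
Witness x = 0 satisfies the predicate.

T


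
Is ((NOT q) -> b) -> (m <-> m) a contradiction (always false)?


Truth table over {b, m, q}:
b | m | q | φ
-------------
F | F | F | T
T | F | F | T
F | T | F | T
T | T | F | T
F | F | T | T
T | F | T | T
F | T | T | T
T | T | T | T
Satisfying assignment at row 1: b=F, m=F, q=F gives T.

No, it is not a contradiction.


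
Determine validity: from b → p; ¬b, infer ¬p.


This is denying the antecedent (fallacy). There exist truth assignments where the premises are all true but the conclusion is false.

Invalid.


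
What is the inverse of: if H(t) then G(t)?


The inverse of (P → Q) is (¬P → ¬Q). It is equivalent to the converse, not to the original.
Here P = 'H(t)' and Q = 'G(t)'.

If not (H(t)), then not (G(t)).


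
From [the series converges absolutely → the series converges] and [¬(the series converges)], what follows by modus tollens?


Modus tollens: from (P → Q) and ¬Q, infer ¬P.
Q = 'the series converges' is denied; since P → Q, P must also fail.

Not (the series converges absolutely).


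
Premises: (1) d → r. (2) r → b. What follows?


Hypothetical syllogism: from (P → Q) and (Q → R), infer (P → R).
Chain the two implications through the shared middle term 'r'.

d → b


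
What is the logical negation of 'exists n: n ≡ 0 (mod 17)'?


¬(forall x: φ) = exists x: ¬φ, and ¬(exists x: φ) = forall x: ¬φ.
Apply to the existential statement.

forall n: ~(n ≡ 0 (mod 17))


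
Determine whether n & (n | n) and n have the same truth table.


Compare truth tables:
n | φ | ψ
---------
False | False | False
True | True | True
The columns φ and ψ agree on every row.

Yes, they are logically equivalent.


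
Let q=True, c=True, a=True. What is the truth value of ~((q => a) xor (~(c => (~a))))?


Substitute q=True, c=True, a=True:
q => a = True => True = True
~a = False
c => (~a) = True => False = False
~(c => (~a)) = True
(q => a) xor (~(c => (~a))) = True xor True = False
~((q => a) xor (~(c => (~a)))) = True

True


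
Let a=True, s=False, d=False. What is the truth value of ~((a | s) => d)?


Substitute a=True, s=False, d=False:
a | s = True | False = True
(a | s) => d = True => False = False
~((a | s) => d) = True

True


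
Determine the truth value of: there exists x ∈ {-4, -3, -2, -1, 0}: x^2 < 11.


Evaluate the predicate on each element: -4:F, -3:T, -2:T, -1:T, 0:T.
Witness x = -3 satisfies the predicate.

T


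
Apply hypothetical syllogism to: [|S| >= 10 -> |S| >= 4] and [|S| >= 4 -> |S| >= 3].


Hypothetical syllogism: from (P → Q) and (Q → R), infer (P → R).
Chain the two implications through the shared middle term '|S| >= 4'.

|S| >= 10 -> |S| >= 3


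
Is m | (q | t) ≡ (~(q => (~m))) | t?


Compare truth tables:
m | q | t | φ | ψ
-----------------
False | False | False | False | False
True | False | False | True | False
False | True | False | True | False
True | True | False | True | True
False | False | True | True | True
True | False | True | True | True
False | True | True | True | True
True | True | True | True | True
They differ at row 2 (m=True, q=False, t=False): φ=True but ψ=False.

No, they are not logically equivalent.


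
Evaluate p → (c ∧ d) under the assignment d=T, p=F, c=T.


Substitute d=T, p=F, c=T:
c ∧ d = T ∧ T = T
p → (c ∧ d) = F → T = T

T


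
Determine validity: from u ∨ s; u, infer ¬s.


This is affirming a disjunct (fallacy). There exist truth assignments where the premises are all true but the conclusion is false.

Invalid.


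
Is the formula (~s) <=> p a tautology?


Build the truth table over {p, s}:
p | s | φ
---------
False | False | False
True | False | True
False | True | True
True | True | False
Counterexample at row 1: with p=False, s=False, the formula is False.

No, it is not a tautology.


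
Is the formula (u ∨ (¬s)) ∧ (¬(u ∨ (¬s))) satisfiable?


Check all 4 assignments over {s, u}:
s | u | φ
---------
F | F | F
T | F | F
F | T | F
T | T | F
No assignment makes the formula true.

Unsatisfiable.


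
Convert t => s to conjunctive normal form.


Step 1: Rewrite t → s as ¬t ∨ s.

(~t) | s


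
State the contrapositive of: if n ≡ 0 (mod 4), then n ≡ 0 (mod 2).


The contrapositive of (P → Q) is (¬Q → ¬P); it is logically equivalent to the original.
Here P = 'n ≡ 0 (mod 4)' and Q = 'n ≡ 0 (mod 2)'.

If not (n ≡ 0 (mod 2)), then not (n ≡ 0 (mod 4)).


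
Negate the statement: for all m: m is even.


¬(for all x: φ) = there exists x: ¬φ, and ¬(there exists x: φ) = for all x: ¬φ.
Apply to the universal statement.

there exists m: NOT(m is even)


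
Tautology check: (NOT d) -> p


Build the truth table over {d, p}:
d | p | φ
---------
F | F | F
T | F | T
F | T | T
T | T | T
Counterexample at row 1: with d=F, p=F, the formula is F.

No, it is not a tautology.


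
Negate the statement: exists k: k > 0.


¬(forall x: φ) = exists x: ¬φ, and ¬(exists x: φ) = forall x: ¬φ.
Apply to the existential statement.

forall k: ~(k > 0)


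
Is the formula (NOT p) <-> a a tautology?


Build the truth table over {a, p}:
a | p | φ
---------
F | F | F
T | F | T
F | T | T
T | T | F
Counterexample at row 1: with a=F, p=F, the formula is F.

No, it is not a tautology.


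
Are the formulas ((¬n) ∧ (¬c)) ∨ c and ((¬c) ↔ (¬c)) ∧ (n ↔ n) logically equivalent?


Compare truth tables:
c | n | φ | ψ
-------------
F | F | T | T
T | F | T | T
F | T | F | T
T | T | T | T
They differ at row 3 (c=F, n=T): φ=F but ψ=T.

No, they are not logically equivalent.


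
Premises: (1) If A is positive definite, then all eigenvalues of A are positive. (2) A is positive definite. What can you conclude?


Modus ponens: from (P → Q) and P, infer Q.
P = 'A is positive definite' is asserted, and P → Q holds, so Q follows.

all eigenvalues of A are positive.


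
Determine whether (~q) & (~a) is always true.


Build the truth table over {a, q}:
a | q | φ
---------
False | False | True
True | False | False
False | True | False
True | True | False
Counterexample at row 2: with a=True, q=False, the formula is False.

No, it is not a tautology.


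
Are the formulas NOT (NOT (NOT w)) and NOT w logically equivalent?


Compare truth tables:
w | φ | ψ
---------
F | T | T
T | F | F
The columns φ and ψ agree on every row.

Yes, they are logically equivalent.


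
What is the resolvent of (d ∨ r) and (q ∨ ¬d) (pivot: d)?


The clauses contain complementary literals d and ¬d.
Resolution eliminates this pair and disjoins the remaining literals (merging duplicates).

(r ∨ q)


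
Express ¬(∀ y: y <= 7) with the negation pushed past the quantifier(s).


¬(∀ x: φ) = ∃ x: ¬φ, and ¬(∃ x: φ) = ∀ x: ¬φ.
Apply to the universal statement.

∃ y: ¬(y <= 7)


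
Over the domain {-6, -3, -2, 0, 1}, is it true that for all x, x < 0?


Evaluate the predicate on each element: -6:T, -3:T, -2:T, 0:F, 1:F.
Counterexample x = 0 fails the predicate.

F


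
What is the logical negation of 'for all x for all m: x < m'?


Negation flips each quantifier (∀↔∃) and negates the inner predicate.
¬(for all x for all m: φ) = there exists x there exists m: ¬φ.

there exists x there exists m: NOT(x < m)


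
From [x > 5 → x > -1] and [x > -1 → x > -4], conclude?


Hypothetical syllogism: from (P → Q) and (Q → R), infer (P → R).
Chain the two implications through the shared middle term 'x > -1'.

x > 5 → x > -4


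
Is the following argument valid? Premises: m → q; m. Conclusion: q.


This matches the form of modus ponens: the conclusion follows in every model of the premises.

Valid.


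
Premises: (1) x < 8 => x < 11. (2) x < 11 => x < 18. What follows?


Hypothetical syllogism: from (P → Q) and (Q → R), infer (P → R).
Chain the two implications through the shared middle term 'x < 11'.

x < 8 => x < 18


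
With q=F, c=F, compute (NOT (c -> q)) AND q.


Substitute q=F, c=F:
c -> q = F -> F = T
NOT (c -> q) = F
(NOT (c -> q)) AND q = F AND F = F

F


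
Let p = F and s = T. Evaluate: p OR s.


Disjunction is false only when both operands are false.
Substitute: p=F, s=T.
F OR T evaluates to T.

T


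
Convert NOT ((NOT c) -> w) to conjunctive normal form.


Step 1: Rewrite (¬c) → w as ¬(¬c) ∨ w.
Step 2: Negate: ¬(¬(¬c) ∨ w) = (¬c) ∧ ¬w (De Morgan + double negation).

(NOT c) AND (NOT w)


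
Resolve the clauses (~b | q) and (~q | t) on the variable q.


The clauses contain complementary literals q and ~q.
Resolution eliminates this pair and disjoins the remaining literals (merging duplicates).

(~b | t)


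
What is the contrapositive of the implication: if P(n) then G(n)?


The contrapositive of (P → Q) is (¬Q → ¬P); it is logically equivalent to the original.
Here P = 'P(n)' and Q = 'G(n)'.

If not (G(n)), then not (P(n)).


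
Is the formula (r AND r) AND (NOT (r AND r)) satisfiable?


Check all 2 assignments over {r}:
r | φ
-----
F | F
T | F
No assignment makes the formula true.

Unsatisfiable.


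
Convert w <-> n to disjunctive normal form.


Step 1: w ↔ n is true exactly when both agree: (w ∧ n) ∨ (¬w ∧ ¬n).

(w AND n) OR ((NOT w) AND (NOT n))


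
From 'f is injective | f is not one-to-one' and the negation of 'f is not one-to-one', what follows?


Disjunctive syllogism: from (P ∨ Q) and ¬P, infer Q.
One disjunct, 'f is not one-to-one', is ruled out; the other must hold.

f is injective


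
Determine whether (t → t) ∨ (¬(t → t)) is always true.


Build the truth table over {t}:
t | φ
-----
F | T
T | T
Every row evaluates to true.

Yes, it is a tautology.


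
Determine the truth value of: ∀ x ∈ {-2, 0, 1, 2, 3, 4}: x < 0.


Evaluate the predicate on each element: -2:T, 0:F, 1:F, 2:F, 3:F, 4:F.
Counterexample x = 0 fails the predicate.

F


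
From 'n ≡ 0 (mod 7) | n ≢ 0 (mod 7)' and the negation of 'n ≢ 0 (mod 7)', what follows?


Disjunctive syllogism: from (P ∨ Q) and ¬P, infer Q.
One disjunct, 'n ≢ 0 (mod 7)', is ruled out; the other must hold.

n ≡ 0 (mod 7)


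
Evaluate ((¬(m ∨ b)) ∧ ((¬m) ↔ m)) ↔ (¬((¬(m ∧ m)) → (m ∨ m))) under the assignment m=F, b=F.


Substitute m=F, b=F:
… (earlier sub-steps elided)
¬(m ∨ b) = T
¬m = T
(¬m) ↔ m = T ↔ F = F
(¬(m ∨ b)) ∧ ((¬m) ↔ m) = T ∧ F = F
m ∧ m = F ∧ F = F
¬(m ∧ m) = T
m ∨ m = F ∨ F = F
(¬(m ∧ m)) → (m ∨ m) = T → F = F
¬((¬(m ∧ m)) → (m ∨ m)) = T
((¬(m ∨ b)) ∧ ((¬m) ↔ m)) ↔ (¬((¬(m ∧ m)) → (m ∨ m))) = F ↔ T = F

F


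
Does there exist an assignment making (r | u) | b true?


Search for a satisfying assignment over {b, r, u}.
Try b=True, r=False, u=False: the formula evaluates to True.
A satisfying assignment exists.

Satisfiable.


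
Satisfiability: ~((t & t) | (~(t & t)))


Check all 2 assignments over {t}:
t | φ
-----
False | False
True | False
No assignment makes the formula true.

Unsatisfiable.


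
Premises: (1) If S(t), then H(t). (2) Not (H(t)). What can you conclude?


Modus tollens: from (P → Q) and ¬Q, infer ¬P.
Q = 'H(t)' is denied; since P → Q, P must also fail.

Not (S(t)).


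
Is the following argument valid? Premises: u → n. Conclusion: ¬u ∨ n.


This matches the form of material implication: the conclusion follows in every model of the premises.

Valid.


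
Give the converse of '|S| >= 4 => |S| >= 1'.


The converse of (P → Q) is (Q → P). It is not in general equivalent to the original.
Here P = '|S| >= 4' and Q = '|S| >= 1'.

If |S| >= 1, then |S| >= 4.


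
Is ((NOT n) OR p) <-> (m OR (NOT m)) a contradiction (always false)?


Truth table over {m, n, p}:
m | n | p | φ
-------------
F | F | F | T
T | F | F | T
F | T | F | F
T | T | F | F
F | F | T | T
T | F | T | T
F | T | T | T
T | T | T | T
Satisfying assignment at row 1: m=F, n=F, p=F gives T.

No, it is not a contradiction.


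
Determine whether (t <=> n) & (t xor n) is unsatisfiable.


Truth table over {n, t}:
n | t | φ
---------
False | False | False
True | False | False
False | True | False
True | True | False
Every row is false.

Yes, it is a contradiction.


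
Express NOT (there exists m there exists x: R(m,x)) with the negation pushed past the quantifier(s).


Negation flips each quantifier (∀↔∃) and negates the inner predicate.
¬(there exists m there exists x: φ) = for all m for all x: ¬φ.

for all m for all x: NOT(R(m,x))


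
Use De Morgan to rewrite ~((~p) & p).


De Morgan: the negation of a conjunction is the disjunction of the negations.
Distribute ~ across &, flipping it to |, and negate each literal.

p | (~p)


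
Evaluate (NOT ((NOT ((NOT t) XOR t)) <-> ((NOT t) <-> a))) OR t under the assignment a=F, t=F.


Substitute a=F, t=F:
NOT t = T
(NOT t) XOR t = T XOR F = T
NOT ((NOT t) XOR t) = F
NOT t = T
(NOT t) <-> a = T <-> F = F
(NOT ((NOT t) XOR t)) <-> ((NOT t) <-> a) = F <-> F = T
NOT ((NOT ((NOT t) XOR t)) <-> ((NOT t) <-> a)) = F
(NOT ((NOT ((NOT t) XOR t)) <-> ((NOT t) <-> a))) OR t = F OR F = F

F


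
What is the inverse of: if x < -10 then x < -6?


The inverse of (P → Q) is (¬P → ¬Q). It is equivalent to the converse, not to the original.
Here P = 'x < -10' and Q = 'x < -6'.

If not (x < -10), then not (x < -6).


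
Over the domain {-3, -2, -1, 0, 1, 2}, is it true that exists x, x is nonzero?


Evaluate the predicate on each element: -3:True, -2:True, -1:True, 0:False, 1:True, 2:True.
Witness x = -3 satisfies the predicate.

True


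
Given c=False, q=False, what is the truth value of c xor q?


Exclusive or is true when exactly one operand is true.
Substitute: c=False, q=False.
False xor False evaluates to False.

False


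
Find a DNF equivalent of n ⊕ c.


Step 1: n ⊕ c is true exactly when they disagree: (n ∧ ¬c) ∨ (¬n ∧ c).

(n ∧ (¬c)) ∨ ((¬n) ∧ c)


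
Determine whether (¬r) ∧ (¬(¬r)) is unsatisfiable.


Truth table over {r}:
r | φ
-----
F | F
T | F
Every row is false.

Yes, it is a contradiction.


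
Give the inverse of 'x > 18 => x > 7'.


The inverse of (P → Q) is (¬P → ¬Q). It is equivalent to the converse, not to the original.
Here P = 'x > 18' and Q = 'x > 7'.

If not (x > 18), then not (x > 7).


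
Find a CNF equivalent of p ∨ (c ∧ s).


Step 1: Distribute ∨ over ∧: p ∨ (c ∧ s) = (p ∨ c) ∧ (p ∨ s).

(p ∨ c) ∧ (p ∨ s)


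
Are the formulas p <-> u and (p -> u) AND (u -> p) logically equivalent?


Compare truth tables:
p | u | φ | ψ
-------------
F | F | T | T
T | F | F | F
F | T | F | F
T | T | T | T
The columns φ and ψ agree on every row.

Yes, they are logically equivalent.


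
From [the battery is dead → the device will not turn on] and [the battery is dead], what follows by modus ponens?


Modus ponens: from (P → Q) and P, infer Q.
P = 'the battery is dead' is asserted, and P → Q holds, so Q follows.

the device will not turn on.


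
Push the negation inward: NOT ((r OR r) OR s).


De Morgan: the negation of a disjunction is the conjunction of the negations.
Distribute NOT across OR, flipping it to AND, and negate each literal.

((NOT r) AND (NOT r)) AND (NOT s)


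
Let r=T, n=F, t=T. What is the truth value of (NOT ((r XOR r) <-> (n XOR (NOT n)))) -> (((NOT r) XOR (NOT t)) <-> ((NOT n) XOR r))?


Substitute r=T, n=F, t=T:
… (earlier sub-steps elided)
n XOR (NOT n) = F XOR T = T
(r XOR r) <-> (n XOR (NOT n)) = F <-> T = F
NOT ((r XOR r) <-> (n XOR (NOT n))) = T
NOT r = F
NOT t = F
(NOT r) XOR (NOT t) = F XOR F = F
NOT n = T
(NOT n) XOR r = T XOR T = F
((NOT r) XOR (NOT t)) <-> ((NOT n) XOR r) = F <-> F = T
(NOT ((r XOR r) <-> (n XOR (NOT n)))) -> (((NOT r) XOR (NOT t)) <-> ((NOT n) XOR r)) = T -> T = T

T


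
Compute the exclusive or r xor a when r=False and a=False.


Exclusive or is true when exactly one operand is true.
Substitute: r=False, a=False.
False xor False evaluates to False.

False


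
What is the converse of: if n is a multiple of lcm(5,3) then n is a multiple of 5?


The converse of (P → Q) is (Q → P). It is not in general equivalent to the original.
Here P = 'n is a multiple of lcm(5,3)' and Q = 'n is a multiple of 5'.

If n is a multiple of 5, then n is a multiple of lcm(5,3).


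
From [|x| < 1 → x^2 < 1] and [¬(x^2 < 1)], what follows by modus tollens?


Modus tollens: from (P → Q) and ¬Q, infer ¬P.
Q = 'x^2 < 1' is denied; since P → Q, P must also fail.

Not (|x| < 1).


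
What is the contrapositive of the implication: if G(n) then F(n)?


The contrapositive of (P → Q) is (¬Q → ¬P); it is logically equivalent to the original.
Here P = 'G(n)' and Q = 'F(n)'.

If not (F(n)), then not (G(n)).


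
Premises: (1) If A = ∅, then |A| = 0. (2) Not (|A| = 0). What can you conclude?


Modus tollens: from (P → Q) and ¬Q, infer ¬P.
Q = '|A| = 0' is denied; since P → Q, P must also fail.

Not (A = ∅).


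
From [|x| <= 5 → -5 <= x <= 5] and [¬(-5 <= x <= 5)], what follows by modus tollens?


Modus tollens: from (P → Q) and ¬Q, infer ¬P.
Q = '-5 <= x <= 5' is denied; since P → Q, P must also fail.

Not (|x| <= 5).


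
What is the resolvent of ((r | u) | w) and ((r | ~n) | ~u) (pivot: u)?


The clauses contain complementary literals u and ~u.
Resolution eliminates this pair and disjoins the remaining literals (merging duplicates).

((r | w) | ~n)


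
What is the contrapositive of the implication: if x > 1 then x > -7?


The contrapositive of (P → Q) is (¬Q → ¬P); it is logically equivalent to the original.
Here P = 'x > 1' and Q = 'x > -7'.

If not (x > -7), then not (x > 1).


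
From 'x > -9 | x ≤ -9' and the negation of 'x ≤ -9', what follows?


Disjunctive syllogism: from (P ∨ Q) and ¬P, infer Q.
One disjunct, 'x ≤ -9', is ruled out; the other must hold.

x > -9


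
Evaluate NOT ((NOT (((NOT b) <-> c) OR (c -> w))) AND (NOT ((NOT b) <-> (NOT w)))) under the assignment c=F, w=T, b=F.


Substitute c=F, w=T, b=F:
… (earlier sub-steps elided)
(NOT b) <-> c = T <-> F = F
c -> w = F -> T = T
((NOT b) <-> c) OR (c -> w) = F OR T = T
NOT (((NOT b) <-> c) OR (c -> w)) = F
NOT b = T
NOT w = F
(NOT b) <-> (NOT w) = T <-> F = F
NOT ((NOT b) <-> (NOT w)) = T
(NOT (((NOT b) <-> c) OR (c -> w))) AND (NOT ((NOT b) <-> (NOT w))) = F AND T = F
NOT ((NOT (((NOT b) <-> c) OR (c -> w))) AND (NOT ((NOT b) <-> (NOT w)))) = T

T


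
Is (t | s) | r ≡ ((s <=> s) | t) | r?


Compare truth tables:
r | s | t | φ | ψ
-----------------
False | False | False | False | True
True | False | False | True | True
False | True | False | True | True
True | True | False | True | True
False | False | True | True | True
True | False | True | True | True
False | True | True | True | True
True | True | True | True | True
They differ at row 1 (r=False, s=False, t=False): φ=False but ψ=True.

No, they are not logically equivalent.


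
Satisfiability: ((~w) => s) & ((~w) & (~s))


Check all 4 assignments over {s, w}:
s | w | φ
---------
False | False | False
True | False | False
False | True | False
True | True | False
No assignment makes the formula true.

Unsatisfiable.


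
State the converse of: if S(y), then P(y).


The converse of (P → Q) is (Q → P). It is not in general equivalent to the original.
Here P = 'S(y)' and Q = 'P(y)'.

If P(y), then S(y).


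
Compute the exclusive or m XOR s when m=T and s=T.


Exclusive or is true when exactly one operand is true.
Substitute: m=T, s=T.
T XOR T evaluates to F.

F


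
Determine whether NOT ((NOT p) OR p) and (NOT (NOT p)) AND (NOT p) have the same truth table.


Compare truth tables:
p | φ | ψ
---------
F | F | F
T | F | F
The columns φ and ψ agree on every row.

Yes, they are logically equivalent.


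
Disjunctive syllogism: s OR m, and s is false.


Disjunctive syllogism: from (P ∨ Q) and ¬P, infer Q.
One disjunct, 's', is ruled out; the other must hold.

m


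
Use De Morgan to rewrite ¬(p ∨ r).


De Morgan: the negation of a disjunction is the conjunction of the negations.
Distribute ¬ across ∨, flipping it to ∧, and negate each literal.

(¬p) ∧ (¬r)


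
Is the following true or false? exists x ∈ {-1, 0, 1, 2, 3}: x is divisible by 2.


Evaluate the predicate on each element: -1:False, 0:True, 1:False, 2:True, 3:False.
Witness x = 0 satisfies the predicate.

True


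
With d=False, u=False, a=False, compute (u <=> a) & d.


Substitute d=False, u=False, a=False:
u <=> a = False <=> False = True
(u <=> a) & d = True & False = False

False


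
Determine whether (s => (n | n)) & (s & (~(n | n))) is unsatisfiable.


Truth table over {n, s}:
n | s | φ
---------
False | False | False
True | False | False
False | True | False
True | True | False
Every row is false.

Yes, it is a contradiction.


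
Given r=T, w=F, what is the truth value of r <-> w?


Biconditional is true when both operands have the same truth value.
Substitute: r=T, w=F.
T <-> F evaluates to F.

F


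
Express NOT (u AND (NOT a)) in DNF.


Step 1: Apply De Morgan: ¬(u ∧ (¬a)) = ¬u ∨ ¬(¬a).
Step 2: Eliminate any double negations (¬¬X = X).

(NOT u) OR a


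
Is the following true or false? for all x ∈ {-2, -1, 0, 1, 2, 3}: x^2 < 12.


Evaluate the predicate on each element: -2:T, -1:T, 0:T, 1:T, 2:T, 3:T.
Every element satisfies the predicate.

T


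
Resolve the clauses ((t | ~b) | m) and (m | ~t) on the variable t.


The clauses contain complementary literals t and ~t.
Resolution eliminates this pair and disjoins the remaining literals (merging duplicates).

(m | ~b)


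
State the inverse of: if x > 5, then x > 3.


The inverse of (P → Q) is (¬P → ¬Q). It is equivalent to the converse, not to the original.
Here P = 'x > 5' and Q = 'x > 3'.

If not (x > 5), then not (x > 3).


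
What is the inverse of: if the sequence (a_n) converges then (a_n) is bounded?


The inverse of (P → Q) is (¬P → ¬Q). It is equivalent to the converse, not to the original.
Here P = 'the sequence (a_n) converges' and Q = '(a_n) is bounded'.

If not (the sequence (a_n) converges), then not ((a_n) is bounded).


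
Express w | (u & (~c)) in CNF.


Step 1: Distribute ∨ over ∧: w ∨ (u ∧ (¬c)) = (w ∨ u) ∧ (w ∨ (¬c)).

(w | u) & (w | (~c))


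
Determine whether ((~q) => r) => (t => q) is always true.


Build the truth table over {q, r, t}:
q | r | t | φ
-------------
False | False | False | True
True | False | False | True
False | True | False | True
True | True | False | True
False | False | True | True
True | False | True | True
False | True | True | False
True | True | True | True
Counterexample at row 7: with q=False, r=True, t=True, the formula is False.

No, it is not a tautology.


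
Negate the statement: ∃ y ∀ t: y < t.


Negation flips each quantifier (∀↔∃) and negates the inner predicate.
¬(∃ y ∀ t: φ) = ∀ y ∃ t: ¬φ.

∀ y ∃ t: ¬(y < t)


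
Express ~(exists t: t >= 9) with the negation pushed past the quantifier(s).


¬(forall x: φ) = exists x: ¬φ, and ¬(exists x: φ) = forall x: ¬φ.
Apply to the existential statement.

forall t: ~(t >= 9)


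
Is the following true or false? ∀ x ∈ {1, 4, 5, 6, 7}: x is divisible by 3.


Evaluate the predicate on each element: 1:F, 4:F, 5:F, 6:T, 7:F.
Counterexample x = 1 fails the predicate.

F


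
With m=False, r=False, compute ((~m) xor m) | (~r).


Substitute m=False, r=False:
~m = True
(~m) xor m = True xor False = True
~r = True
((~m) xor m) | (~r) = True | True = True

True


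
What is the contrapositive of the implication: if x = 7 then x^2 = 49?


The contrapositive of (P → Q) is (¬Q → ¬P); it is logically equivalent to the original.
Here P = 'x = 7' and Q = 'x^2 = 49'.

If not (x^2 = 49), then not (x = 7).


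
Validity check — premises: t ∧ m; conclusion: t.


This matches the form of conjunction elimination: the conclusion follows in every model of the premises.

Valid.


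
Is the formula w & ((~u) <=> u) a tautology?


Build the truth table over {u, w}:
u | w | φ
---------
False | False | False
True | False | False
False | True | False
True | True | False
Counterexample at row 1: with u=False, w=False, the formula is False.

No, it is not a tautology.


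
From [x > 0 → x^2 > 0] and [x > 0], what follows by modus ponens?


Modus ponens: from (P → Q) and P, infer Q.
P = 'x > 0' is asserted, and P → Q holds, so Q follows.

x^2 > 0.


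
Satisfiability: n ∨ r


Search for a satisfying assignment over {n, r}.
Try n=T, r=F: the formula evaluates to T.
A satisfying assignment exists.

Satisfiable.


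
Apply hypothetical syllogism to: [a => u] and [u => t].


Hypothetical syllogism: from (P → Q) and (Q → R), infer (P → R).
Chain the two implications through the shared middle term 'u'.

a => t


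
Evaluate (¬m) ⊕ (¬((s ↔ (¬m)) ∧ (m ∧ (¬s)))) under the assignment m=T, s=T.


Substitute m=T, s=T:
¬m = F
¬m = F
s ↔ (¬m) = T ↔ F = F
¬s = F
m ∧ (¬s) = T ∧ F = F
(s ↔ (¬m)) ∧ (m ∧ (¬s)) = F ∧ F = F
¬((s ↔ (¬m)) ∧ (m ∧ (¬s))) = T
(¬m) ⊕ (¬((s ↔ (¬m)) ∧ (m ∧ (¬s)))) = F ⊕ T = T

T


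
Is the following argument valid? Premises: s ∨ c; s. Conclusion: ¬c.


This is affirming a disjunct (fallacy). There exist truth assignments where the premises are all true but the conclusion is false.

Invalid.


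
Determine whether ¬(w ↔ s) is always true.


Build the truth table over {s, w}:
s | w | φ
---------
F | F | F
T | F | T
F | T | T
T | T | F
Counterexample at row 1: with s=F, w=F, the formula is F.

No, it is not a tautology.


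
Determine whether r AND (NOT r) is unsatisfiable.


Truth table over {r}:
r | φ
-----
F | F
T | F
Every row is false.

Yes, it is a contradiction.


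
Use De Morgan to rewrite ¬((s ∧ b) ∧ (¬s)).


De Morgan: the negation of a conjunction is the disjunction of the negations.
Distribute ¬ across ∧, flipping it to ∨, and negate each literal.

((¬s) ∨ (¬b)) ∨ s


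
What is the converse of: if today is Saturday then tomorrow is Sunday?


The converse of (P → Q) is (Q → P). It is not in general equivalent to the original.
Here P = 'today is Saturday' and Q = 'tomorrow is Sunday'.

If tomorrow is Sunday, then today is Saturday.


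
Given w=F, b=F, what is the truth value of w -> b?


Implication is false only when antecedent is true and consequent is false.
Substitute: w=F, b=F.
F -> F evaluates to T.

T


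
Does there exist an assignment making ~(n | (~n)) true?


Check all 2 assignments over {n}:
n | φ
-----
False | False
True | False
No assignment makes the formula true.

Unsatisfiable.


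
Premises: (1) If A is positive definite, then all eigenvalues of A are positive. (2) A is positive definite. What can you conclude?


Modus ponens: from (P → Q) and P, infer Q.
P = 'A is positive definite' is asserted, and P → Q holds, so Q follows.

all eigenvalues of A are positive.


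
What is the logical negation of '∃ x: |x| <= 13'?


¬(∀ x: φ) = ∃ x: ¬φ, and ¬(∃ x: φ) = ∀ x: ¬φ.
Apply to the existential statement.

∀ x: ¬(|x| <= 13)


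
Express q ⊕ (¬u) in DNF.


Step 1: q ⊕ (¬u) is true exactly when they disagree: (q ∧ ¬(¬u)) ∨ (¬q ∧ (¬u)).
Step 2: Eliminate any double negations (¬¬X = X).

(q ∧ u) ∨ ((¬q) ∧ (¬u))


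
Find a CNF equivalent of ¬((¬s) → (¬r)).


Step 1: Rewrite (¬s) → (¬r) as ¬(¬s) ∨ (¬r).
Step 2: Negate: ¬(¬(¬s) ∨ (¬r)) = (¬s) ∧ ¬(¬r) (De Morgan + double negation).
Step 3: Eliminate any double negations (¬¬X = X).

(¬s) ∧ r


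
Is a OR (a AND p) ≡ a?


Compare truth tables:
a | p | φ | ψ
-------------
F | F | F | F
T | F | T | T
F | T | F | F
T | T | T | T
The columns φ and ψ agree on every row.

Yes, they are logically equivalent.


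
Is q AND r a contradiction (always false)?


Truth table over {q, r}:
q | r | φ
---------
F | F | F
T | F | F
F | T | F
T | T | T
Satisfying assignment at row 4: q=T, r=T gives T.

No, it is not a contradiction.


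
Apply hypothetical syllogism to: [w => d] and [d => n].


Hypothetical syllogism: from (P → Q) and (Q → R), infer (P → R).
Chain the two implications through the shared middle term 'd'.

w => n


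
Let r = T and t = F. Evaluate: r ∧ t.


Conjunction is true only when both operands are true.
Substitute: r=T, t=F.
T ∧ F evaluates to F.

F


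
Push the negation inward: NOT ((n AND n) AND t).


De Morgan: the negation of a conjunction is the disjunction of the negations.
Distribute NOT across AND, flipping it to OR, and negate each literal.

((NOT n) OR (NOT n)) OR (NOT t)
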